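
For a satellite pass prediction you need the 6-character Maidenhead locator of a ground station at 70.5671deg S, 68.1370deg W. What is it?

FB59wk

Add 180° to longitude and 90° to latitude: 111.8630, 19.4329.
Field (20°×10°, letters A–R): 111.8630/20 → 5 → F, 19.4329/10 → 1 → B; chars FB.
Square (2°×1°, digits 0–9): 11.8630/2 → 5, 9.4329/1 → 9; chars 59.
Subsquare (5′×2.5′, letters a–x): 1.8630/0.0833333 → 22 → w, 0.4329/0.0416667 → 10 → k; chars wk.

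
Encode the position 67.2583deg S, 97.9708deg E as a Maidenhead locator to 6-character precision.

NC82xr

Add 180° to longitude and 90° to latitude: 277.9708, 22.7417.
Field (20°×10°, letters A–R): lon ⌊277.9708/20⌋ = 13 → N; lat ⌊22.7417/10⌋ = 2 → C.
Square (2°×1°, digits 0–9): lon ⌊17.9708/2⌋ = 8; lat ⌊2.7417/1⌋ = 2.
Subsquare (5′×2.5′, letters a–x): lon ⌊1.9708/0.0833333⌋ = 23 → x; lat ⌊0.7417/0.0416667⌋ = 17 → r.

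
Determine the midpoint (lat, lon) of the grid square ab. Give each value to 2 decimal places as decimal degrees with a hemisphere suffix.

75.00° S, 170.00° W

Field A=0, B=1: +0·20° lon, +1·10° lat → SW at lon -180°, lat -80°.
Cell spans 20° lon × 10° lat. Centre is SW corner plus half of each.
latitude 75.00° S, longitude 170.00° W.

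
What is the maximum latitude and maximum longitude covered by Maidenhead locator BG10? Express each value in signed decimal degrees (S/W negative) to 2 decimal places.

Field B=1, G=6: +1·20° lon, +6·10° lat → SW at lon -160°, lat -30°.
Square 1, 0: +1·2° lon, +0·1° lat → SW at lon -158°, lat -30°.
Cell spans 2° lon × 1° lat. NE corner is SW corner plus one full cell.
latitude -29.00, longitude -156.00.

-29.00, -156.00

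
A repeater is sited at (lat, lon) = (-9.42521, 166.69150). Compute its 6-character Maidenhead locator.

Shift to the Maidenhead origin (180°W, 90°S): lon 346.6915, lat 80.5748.
Field: 346.6915/20 → 17 → R, 80.5748/10 → 8 → I; chars RI.
Square: 6.6915/2 → 3, 0.5748/1 → 0; chars 30.
Subsquare: 0.6915/0.0833333 → 8 → i, 0.5748/0.0416667 → 13 → n; chars in.

RI30in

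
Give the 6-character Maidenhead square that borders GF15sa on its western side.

Longitude subsquare s = 18; −1 → 17 = r.
The latitude characters are unchanged.

GF15ra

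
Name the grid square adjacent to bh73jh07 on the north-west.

Longitude extended square 0; −1 → -1, wraps to 9, carry into subsquare.
Longitude subsquare j = 9; −1 → 8 = i.
Latitude extended square 7; +1 → 8.

BH73ih98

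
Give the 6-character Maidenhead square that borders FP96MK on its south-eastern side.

FP96nj

Longitude subsquare m = 12; +1 → 13 = n.
Latitude subsquare k = 10; −1 → 9 = j.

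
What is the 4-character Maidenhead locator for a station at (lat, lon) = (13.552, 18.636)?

Shift to the Maidenhead origin (180°W, 90°S): lon 198.64, lat 103.55.
Field: 198.64/20 → 9 → J, 103.55/10 → 10 → K; chars JK.
Square: 18.64/2 → 9, 3.55/1 → 3; chars 93.

JK93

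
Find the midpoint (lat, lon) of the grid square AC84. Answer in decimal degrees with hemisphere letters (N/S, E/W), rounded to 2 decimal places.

65.50° S, 163.00° W

Field A=0, C=2: +0·20° lon, +2·10° lat → SW at lon -180°, lat -70°.
Square 8, 4: +8·2° lon, +4·1° lat → SW at lon -164°, lat -66°.
Cell spans 2° lon × 1° lat. Centre is SW corner plus half of each.
latitude 65.50° S, longitude 163.00° W.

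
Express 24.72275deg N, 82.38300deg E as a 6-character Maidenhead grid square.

NL14er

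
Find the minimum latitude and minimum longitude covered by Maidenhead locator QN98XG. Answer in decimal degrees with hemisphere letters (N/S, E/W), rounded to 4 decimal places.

Field Q=16, N=13: +16·20° lon, +13·10° lat → SW at lon 140°, lat 40°.
Square 9, 8: +9·2° lon, +8·1° lat → SW at lon 158°, lat 48°.
Subsquare x=23, g=6: +23·0.0833333° lon, +6·0.0416667° lat → SW at lon 159.917°, lat 48.25°.
latitude 48.2500° N, longitude 159.9167° E.

48.2500° N, 159.9167° E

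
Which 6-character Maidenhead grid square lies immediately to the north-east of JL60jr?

JL60ks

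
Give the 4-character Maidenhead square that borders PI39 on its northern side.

PJ30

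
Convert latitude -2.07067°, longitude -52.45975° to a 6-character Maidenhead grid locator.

GI37sw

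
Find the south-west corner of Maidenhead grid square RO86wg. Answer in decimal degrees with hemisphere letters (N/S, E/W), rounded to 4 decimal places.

56.2500° N, 177.8333° E

Field R=17, O=14: +17·20° lon, +14·10° lat → SW at lon 160°, lat 50°.
Square 8, 6: +8·2° lon, +6·1° lat → SW at lon 176°, lat 56°.
Subsquare w=22, g=6: +22·0.0833333° lon, +6·0.0416667° lat → SW at lon 177.833°, lat 56.25°.
latitude 56.2500° N, longitude 177.8333° E.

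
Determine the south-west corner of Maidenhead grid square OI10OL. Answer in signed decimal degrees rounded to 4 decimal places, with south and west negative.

-9.5417, 103.1667

Field O=14, I=8: +14·20° lon, +8·10° lat → SW at lon 100°, lat -10°.
Square 1, 0: +1·2° lon, +0·1° lat → SW at lon 102°, lat -10°.
Subsquare o=14, l=11: +14·0.0833333° lon, +11·0.0416667° lat → SW at lon 103.167°, lat -9.54167°.
latitude -9.5417, longitude 103.1667.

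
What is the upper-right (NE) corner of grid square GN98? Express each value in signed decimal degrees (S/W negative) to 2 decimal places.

Field G=6, N=13: +6·20° lon, +13·10° lat → SW at lon -60°, lat 40°.
Square 9, 8: +9·2° lon, +8·1° lat → SW at lon -42°, lat 48°.
Cell spans 2° lon × 1° lat. NE corner is SW corner plus one full cell.
latitude 49.00, longitude -40.00.

49.00, -40.00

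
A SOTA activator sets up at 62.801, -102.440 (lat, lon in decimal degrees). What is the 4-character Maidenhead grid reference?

DP82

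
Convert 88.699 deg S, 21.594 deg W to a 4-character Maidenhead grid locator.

HA91

Offset from 180°W / 90°S: lon 158.41°, lat 1.30°.
Field: lon ⌊158.41/20⌋ = 7 → H; lat ⌊1.30/10⌋ = 0 → A.
Square: lon ⌊18.41/2⌋ = 9; lat ⌊1.30/1⌋ = 1.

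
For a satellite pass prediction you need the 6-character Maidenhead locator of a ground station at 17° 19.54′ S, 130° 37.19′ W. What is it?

Shift to the Maidenhead origin (180°W, 90°S): lon 49.3802, lat 72.6743.
Field: lon ⌊49.3802/20⌋ = 2 → C; lat ⌊72.6743/10⌋ = 7 → H.
Square: lon ⌊9.3802/2⌋ = 4; lat ⌊2.6743/1⌋ = 2.
Subsquare: lon ⌊1.3802/0.0833333⌋ = 16 → q; lat ⌊0.6743/0.0416667⌋ = 16 → q.

CH42qq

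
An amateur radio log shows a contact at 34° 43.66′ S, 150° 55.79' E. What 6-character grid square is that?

Shift to the Maidenhead origin (180°W, 90°S): lon 330.9298, lat 55.2723.
Field: lon ⌊330.9298/20⌋ = 16 → Q; lat ⌊55.2723/10⌋ = 5 → F.
Square: lon ⌊10.9298/2⌋ = 5; lat ⌊5.2723/1⌋ = 5.
Subsquare: lon ⌊0.9298/0.0833333⌋ = 11 → l; lat ⌊0.2723/0.0416667⌋ = 6 → g.

QF55lg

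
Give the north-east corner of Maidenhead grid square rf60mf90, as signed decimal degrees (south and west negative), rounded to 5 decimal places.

Field R=17, F=5: +17·20° lon, +5·10° lat → SW at lon 160°, lat -40°.
Square 6, 0: +6·2° lon, +0·1° lat → SW at lon 172°, lat -40°.
Subsquare m=12, f=5: +12·0.0833333° lon, +5·0.0416667° lat → SW at lon 173°, lat -39.7917°.
Extended square 9, 0: +9·0.00833333° lon, +0·0.00416667° lat → SW at lon 173.075°, lat -39.7917°.
Cell spans 0.00833333° lon × 0.00416667° lat. NE corner is SW corner plus one full cell.
latitude -39.78750, longitude 173.08333.

-39.78750, 173.08333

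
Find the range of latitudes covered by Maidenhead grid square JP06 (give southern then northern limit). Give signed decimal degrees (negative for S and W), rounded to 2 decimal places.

66.00, 67.00

Field J=9, P=15: +9·20° lon, +15·10° lat → SW at lon 0°, lat 60°.
Square 0, 6: +0·2° lon, +6·1° lat → SW at lon 0°, lat 66°.
Cell spans 2° lon × 1° lat.
south 66.00, north 67.00.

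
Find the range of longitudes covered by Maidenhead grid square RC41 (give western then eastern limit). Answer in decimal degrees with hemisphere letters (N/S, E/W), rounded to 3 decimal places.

Field R=17, C=2: +17·20° lon, +2·10° lat → SW at lon 160°, lat -70°.
Square 4, 1: +4·2° lon, +1·1° lat → SW at lon 168°, lat -69°.
Cell spans 2° lon × 1° lat.
west 168.000° E, east 170.000° E.

168.000° E, 170.000° E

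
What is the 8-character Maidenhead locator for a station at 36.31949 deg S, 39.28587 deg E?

KF93pq43

Shift to the Maidenhead origin (180°W, 90°S): lon 219.28587, lat 53.68051.
Field: 219.28587/20 → 10 → K, 53.68051/10 → 5 → F; chars KF.
Square: 19.28587/2 → 9, 3.68051/1 → 3; chars 93.
Subsquare: 1.28587/0.0833333 → 15 → p, 0.68051/0.0416667 → 16 → q; chars pq.
Extended square: 0.03587/0.00833333 → 4, 0.01384/0.00416667 → 3; chars 43.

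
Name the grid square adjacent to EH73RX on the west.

EH73qx

Longitude subsquare r = 17; −1 → 16 = q.
The latitude characters are unchanged.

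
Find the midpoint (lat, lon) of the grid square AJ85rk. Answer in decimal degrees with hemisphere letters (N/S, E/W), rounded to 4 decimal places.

Field A=0, J=9: +0·20° lon, +9·10° lat → SW at lon -180°, lat 0°.
Square 8, 5: +8·2° lon, +5·1° lat → SW at lon -164°, lat 5°.
Subsquare r=17, k=10: +17·0.0833333° lon, +10·0.0416667° lat → SW at lon -162.583°, lat 5.41667°.
Cell spans 0.0833333° lon × 0.0416667° lat. Centre is SW corner plus half of each.
latitude 5.4375° N, longitude 162.5417° W.

5.4375° N, 162.5417° W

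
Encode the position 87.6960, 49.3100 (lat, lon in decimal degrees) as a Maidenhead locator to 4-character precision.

LR47

Offset from 180°W / 90°S: lon 229.31°, lat 177.70°.
Field: 229.31/20 → 11 → L, 177.70/10 → 17 → R; chars LR.
Square: 9.31/2 → 4, 7.70/1 → 7; chars 47.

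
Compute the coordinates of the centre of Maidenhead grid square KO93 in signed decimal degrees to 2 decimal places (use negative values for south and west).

Field K=10, O=14: +10·20° lon, +14·10° lat → SW at lon 20°, lat 50°.
Square 9, 3: +9·2° lon, +3·1° lat → SW at lon 38°, lat 53°.
Cell spans 2° lon × 1° lat. Centre is SW corner plus half of each.
latitude 53.50, longitude 39.00.

53.50, 39.00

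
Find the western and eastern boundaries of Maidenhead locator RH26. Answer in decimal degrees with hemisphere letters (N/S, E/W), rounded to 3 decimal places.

164.000° E, 166.000° E

Field R=17, H=7: +17·20° lon, +7·10° lat → SW at lon 160°, lat -20°.
Square 2, 6: +2·2° lon, +6·1° lat → SW at lon 164°, lat -14°.
Cell spans 2° lon × 1° lat.
west 164.000° E, east 166.000° E.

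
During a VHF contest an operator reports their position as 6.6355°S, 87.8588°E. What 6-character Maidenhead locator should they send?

Shift to the Maidenhead origin (180°W, 90°S): lon 267.8588, lat 83.3645.
Field: 267.8588/20 → 13 → N, 83.3645/10 → 8 → I; chars NI.
Square: 7.8588/2 → 3, 3.3645/1 → 3; chars 33.
Subsquare: 1.8588/0.0833333 → 22 → w, 0.3645/0.0416667 → 8 → i; chars wi.

NI33wi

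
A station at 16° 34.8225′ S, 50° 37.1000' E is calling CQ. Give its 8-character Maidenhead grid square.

Add 180° to longitude and 90° to latitude: 230.61833, 73.41962.
Field (20°×10°, letters A–R): 230.61833/20 → 11 → L, 73.41962/10 → 7 → H; chars LH.
Square (2°×1°, digits 0–9): 10.61833/2 → 5, 3.41962/1 → 3; chars 53.
Subsquare (5′×2.5′, letters a–x): 0.61833/0.0833333 → 7 → h, 0.41962/0.0416667 → 10 → k; chars hk.
Extended square (30″×15″, digits 0–9): 0.03500/0.00833333 → 4, 0.00296/0.00416667 → 0; chars 40.

LH53hk40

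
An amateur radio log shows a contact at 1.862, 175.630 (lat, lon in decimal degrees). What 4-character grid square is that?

RJ71

Add 180° to longitude and 90° to latitude: 355.63, 91.86.
Field: lon ⌊355.63/20⌋ = 17 → R; lat ⌊91.86/10⌋ = 9 → J.
Square: lon ⌊15.63/2⌋ = 7; lat ⌊1.86/1⌋ = 1.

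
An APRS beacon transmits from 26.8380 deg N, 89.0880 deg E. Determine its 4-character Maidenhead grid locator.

NL46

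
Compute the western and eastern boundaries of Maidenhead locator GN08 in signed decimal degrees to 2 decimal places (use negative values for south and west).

Field G=6, N=13: +6·20° lon, +13·10° lat → SW at lon -60°, lat 40°.
Square 0, 8: +0·2° lon, +8·1° lat → SW at lon -60°, lat 48°.
Cell spans 2° lon × 1° lat.
west -60.00, east -58.00.

-60.00, -58.00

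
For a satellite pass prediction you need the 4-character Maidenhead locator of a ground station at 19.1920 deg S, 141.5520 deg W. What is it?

BH90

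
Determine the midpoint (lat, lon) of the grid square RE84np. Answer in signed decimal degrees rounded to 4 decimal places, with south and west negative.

Field R=17, E=4: +17·20° lon, +4·10° lat → SW at lon 160°, lat -50°.
Square 8, 4: +8·2° lon, +4·1° lat → SW at lon 176°, lat -46°.
Subsquare n=13, p=15: +13·0.0833333° lon, +15·0.0416667° lat → SW at lon 177.083°, lat -45.375°.
Cell spans 0.0833333° lon × 0.0416667° lat. Centre is SW corner plus half of each.
latitude -45.3542, longitude 177.1250.

-45.3542, 177.1250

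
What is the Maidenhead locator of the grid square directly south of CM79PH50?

CM79pg59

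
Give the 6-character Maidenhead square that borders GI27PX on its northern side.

GI28pa

Latitude subsquare x = 23; +1 → 24, wraps to 0 = a, carry into square.
Latitude square 7; +1 → 8.
The longitude characters are unchanged.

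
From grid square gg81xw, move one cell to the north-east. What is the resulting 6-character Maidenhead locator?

GG91ax

Longitude subsquare x = 23; +1 → 24, wraps to 0 = a, carry into square.
Longitude square 8; +1 → 9.
Latitude subsquare w = 22; +1 → 23 = x.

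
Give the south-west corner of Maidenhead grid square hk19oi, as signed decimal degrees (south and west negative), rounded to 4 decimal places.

19.3333, -36.8333

Field H=7, K=10: +7·20° lon, +10·10° lat → SW at lon -40°, lat 10°.
Square 1, 9: +1·2° lon, +9·1° lat → SW at lon -38°, lat 19°.
Subsquare o=14, i=8: +14·0.0833333° lon, +8·0.0416667° lat → SW at lon -36.8333°, lat 19.3333°.
latitude 19.3333, longitude -36.8333.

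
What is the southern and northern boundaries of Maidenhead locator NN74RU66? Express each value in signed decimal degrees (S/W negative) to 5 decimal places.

Field N=13, N=13: +13·20° lon, +13·10° lat → SW at lon 80°, lat 40°.
Square 7, 4: +7·2° lon, +4·1° lat → SW at lon 94°, lat 44°.
Subsquare r=17, u=20: +17·0.0833333° lon, +20·0.0416667° lat → SW at lon 95.4167°, lat 44.8333°.
Extended square 6, 6: +6·0.00833333° lon, +6·0.00416667° lat → SW at lon 95.4667°, lat 44.8583°.
Cell spans 0.00833333° lon × 0.00416667° lat.
south 44.85833, north 44.86250.

44.85833, 44.86250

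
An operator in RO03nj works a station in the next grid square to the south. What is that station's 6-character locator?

Latitude subsquare j = 9; −1 → 8 = i.
The longitude characters are unchanged.

RO03ni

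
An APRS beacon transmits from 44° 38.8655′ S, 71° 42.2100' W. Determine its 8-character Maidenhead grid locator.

Shift to the Maidenhead origin (180°W, 90°S): lon 108.29650, lat 45.35224.
Field (20°×10°, letters A–R): 108.29650/20 → 5 → F, 45.35224/10 → 4 → E; chars FE.
Square (2°×1°, digits 0–9): 8.29650/2 → 4, 5.35224/1 → 5; chars 45.
Subsquare (5′×2.5′, letters a–x): 0.29650/0.0833333 → 3 → d, 0.35224/0.0416667 → 8 → i; chars di.
Extended square (30″×15″, digits 0–9): 0.04650/0.00833333 → 5, 0.01891/0.00416667 → 4; chars 54.

FE45di54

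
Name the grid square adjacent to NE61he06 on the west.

NE61ge96

Longitude extended square 0; −1 → -1, wraps to 9, carry into subsquare.
Longitude subsquare h = 7; −1 → 6 = g.
The latitude characters are unchanged.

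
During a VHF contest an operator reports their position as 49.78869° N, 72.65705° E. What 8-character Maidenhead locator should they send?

Offset from 180°W / 90°S: lon 252.65705°, lat 139.78869°.
Field (20°×10°, letters A–R): lon ⌊252.65705/20⌋ = 12 → M; lat ⌊139.78869/10⌋ = 13 → N.
Square (2°×1°, digits 0–9): lon ⌊12.65705/2⌋ = 6; lat ⌊9.78869/1⌋ = 9.
Subsquare (5′×2.5′, letters a–x): lon ⌊0.65705/0.0833333⌋ = 7 → h; lat ⌊0.78869/0.0416667⌋ = 18 → s.
Extended square (30″×15″, digits 0–9): lon ⌊0.07372/0.00833333⌋ = 8; lat ⌊0.03869/0.00416667⌋ = 9.

MN69hs89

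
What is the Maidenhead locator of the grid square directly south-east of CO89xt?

CO99as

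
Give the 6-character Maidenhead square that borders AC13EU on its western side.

AC13du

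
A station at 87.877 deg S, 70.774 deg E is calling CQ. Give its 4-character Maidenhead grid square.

Add 180° to longitude and 90° to latitude: 250.77, 2.12.
Field: 250.77/20 → 12 → M, 2.12/10 → 0 → A; chars MA.
Square: 10.77/2 → 5, 2.12/1 → 2; chars 52.

MA52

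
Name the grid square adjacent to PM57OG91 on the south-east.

Longitude extended square 9; +1 → 10, wraps to 0, carry into subsquare.
Longitude subsquare o = 14; +1 → 15 = p.
Latitude extended square 1; −1 → 0.

PM57pg00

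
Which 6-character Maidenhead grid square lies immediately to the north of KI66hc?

KI66hd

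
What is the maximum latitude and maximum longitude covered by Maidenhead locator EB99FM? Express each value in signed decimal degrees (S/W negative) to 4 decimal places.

-70.4583, -81.5000

Field E=4, B=1: +4·20° lon, +1·10° lat → SW at lon -100°, lat -80°.
Square 9, 9: +9·2° lon, +9·1° lat → SW at lon -82°, lat -71°.
Subsquare f=5, m=12: +5·0.0833333° lon, +12·0.0416667° lat → SW at lon -81.5833°, lat -70.5°.
Cell spans 0.0833333° lon × 0.0416667° lat. NE corner is SW corner plus one full cell.
latitude -70.4583, longitude -81.5000.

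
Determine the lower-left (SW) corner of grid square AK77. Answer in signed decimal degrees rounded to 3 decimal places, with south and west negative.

Field A=0, K=10: +0·20° lon, +10·10° lat → SW at lon -180°, lat 10°.
Square 7, 7: +7·2° lon, +7·1° lat → SW at lon -166°, lat 17°.
latitude 17.000, longitude -166.000.

17.000, -166.000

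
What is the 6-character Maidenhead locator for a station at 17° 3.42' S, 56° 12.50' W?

GH12vw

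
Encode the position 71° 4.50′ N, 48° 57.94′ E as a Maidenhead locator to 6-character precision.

Offset from 180°W / 90°S: lon 228.9657°, lat 161.0750°.
Field (20°×10°, letters A–R): lon ⌊228.9657/20⌋ = 11 → L; lat ⌊161.0750/10⌋ = 16 → Q.
Square (2°×1°, digits 0–9): lon ⌊8.9657/2⌋ = 4; lat ⌊1.0750/1⌋ = 1.
Subsquare (5′×2.5′, letters a–x): lon ⌊0.9657/0.0833333⌋ = 11 → l; lat ⌊0.0750/0.0416667⌋ = 1 → b.

LQ41lb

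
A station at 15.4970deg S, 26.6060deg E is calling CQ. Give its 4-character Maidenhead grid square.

Shift to the Maidenhead origin (180°W, 90°S): lon 206.61, lat 74.50.
Field: 206.61/20 → 10 → K, 74.50/10 → 7 → H; chars KH.
Square: 6.61/2 → 3, 4.50/1 → 4; chars 34.

KH34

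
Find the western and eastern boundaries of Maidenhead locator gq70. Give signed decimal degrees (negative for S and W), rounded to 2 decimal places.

-46.00, -44.00

Field G=6, Q=16: +6·20° lon, +16·10° lat → SW at lon -60°, lat 70°.
Square 7, 0: +7·2° lon, +0·1° lat → SW at lon -46°, lat 70°.
Cell spans 2° lon × 1° lat.
west -46.00, east -44.00.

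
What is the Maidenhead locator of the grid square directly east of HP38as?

Longitude subsquare a = 0; +1 → 1 = b.
The latitude characters are unchanged.

HP38bs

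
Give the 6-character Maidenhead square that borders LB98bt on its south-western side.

LB98as

Longitude subsquare b = 1; −1 → 0 = a.
Latitude subsquare t = 19; −1 → 18 = s.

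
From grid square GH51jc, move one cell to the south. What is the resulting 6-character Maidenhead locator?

GH51jb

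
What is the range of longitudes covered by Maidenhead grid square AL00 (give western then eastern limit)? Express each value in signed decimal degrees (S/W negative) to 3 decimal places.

-180.000, -178.000

Field A=0, L=11: +0·20° lon, +11·10° lat → SW at lon -180°, lat 20°.
Square 0, 0: +0·2° lon, +0·1° lat → SW at lon -180°, lat 20°.
Cell spans 2° lon × 1° lat.
west -180.000, east -178.000.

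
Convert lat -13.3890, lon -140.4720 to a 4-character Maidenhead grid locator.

BH96

Shift to the Maidenhead origin (180°W, 90°S): lon 39.53, lat 76.61.
Field: 39.53/20 → 1 → B, 76.61/10 → 7 → H; chars BH.
Square: 19.53/2 → 9, 6.61/1 → 6; chars 96.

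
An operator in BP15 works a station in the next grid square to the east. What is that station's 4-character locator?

BP25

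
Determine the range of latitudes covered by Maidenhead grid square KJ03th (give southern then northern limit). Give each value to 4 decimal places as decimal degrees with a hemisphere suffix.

3.2917° N, 3.3333° N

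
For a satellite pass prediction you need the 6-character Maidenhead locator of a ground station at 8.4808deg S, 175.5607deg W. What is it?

AI21fm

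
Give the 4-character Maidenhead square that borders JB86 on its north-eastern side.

JB97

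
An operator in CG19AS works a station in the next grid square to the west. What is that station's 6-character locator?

CG09xs

Longitude subsquare a = 0; −1 → -1, wraps to 23 = x, carry into square.
Longitude square 1; −1 → 0.
The latitude characters are unchanged.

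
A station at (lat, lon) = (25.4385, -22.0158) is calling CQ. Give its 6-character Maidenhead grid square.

Add 180° to longitude and 90° to latitude: 157.9842, 115.4385.
Field (20°×10°, letters A–R): 157.9842/20 → 7 → H, 115.4385/10 → 11 → L; chars HL.
Square (2°×1°, digits 0–9): 17.9842/2 → 8, 5.4385/1 → 5; chars 85.
Subsquare (5′×2.5′, letters a–x): 1.9842/0.0833333 → 23 → x, 0.4385/0.0416667 → 10 → k; chars xk.

HL85xk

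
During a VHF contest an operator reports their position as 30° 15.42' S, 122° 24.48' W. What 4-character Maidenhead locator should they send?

CF89

Add 180° to longitude and 90° to latitude: 57.59, 59.74.
Field: lon ⌊57.59/20⌋ = 2 → C; lat ⌊59.74/10⌋ = 5 → F.
Square: lon ⌊17.59/2⌋ = 8; lat ⌊9.74/1⌋ = 9.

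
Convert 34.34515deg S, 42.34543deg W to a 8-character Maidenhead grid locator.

GF85tp87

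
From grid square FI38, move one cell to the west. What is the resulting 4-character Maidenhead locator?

FI28

Longitude square 3; −1 → 2.
The latitude characters are unchanged.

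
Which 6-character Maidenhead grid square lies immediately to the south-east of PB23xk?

PB33aj

Longitude subsquare x = 23; +1 → 24, wraps to 0 = a, carry into square.
Longitude square 2; +1 → 3.
Latitude subsquare k = 10; −1 → 9 = j.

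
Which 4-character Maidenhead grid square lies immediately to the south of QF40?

QE49

Latitude square 0; −1 → -1, wraps to 9, carry into field.
Latitude field F = 5; −1 → 4 = E.
The longitude characters are unchanged.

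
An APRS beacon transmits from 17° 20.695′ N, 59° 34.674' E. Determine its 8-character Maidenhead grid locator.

LK97si92

Add 180° to longitude and 90° to latitude: 239.57790, 107.34492.
Field (20°×10°, letters A–R): 239.57790/20 → 11 → L, 107.34492/10 → 10 → K; chars LK.
Square (2°×1°, digits 0–9): 19.57790/2 → 9, 7.34492/1 → 7; chars 97.
Subsquare (5′×2.5′, letters a–x): 1.57790/0.0833333 → 18 → s, 0.34492/0.0416667 → 8 → i; chars si.
Extended square (30″×15″, digits 0–9): 0.07790/0.00833333 → 9, 0.01158/0.00416667 → 2; chars 92.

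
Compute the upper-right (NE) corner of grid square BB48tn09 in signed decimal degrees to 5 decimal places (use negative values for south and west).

-71.41667, -150.40833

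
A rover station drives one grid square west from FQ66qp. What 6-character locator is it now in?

FQ66pp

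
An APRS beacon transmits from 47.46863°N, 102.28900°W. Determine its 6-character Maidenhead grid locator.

Offset from 180°W / 90°S: lon 77.7110°, lat 137.4686°.
Field: lon ⌊77.7110/20⌋ = 3 → D; lat ⌊137.4686/10⌋ = 13 → N.
Square: lon ⌊17.7110/2⌋ = 8; lat ⌊7.4686/1⌋ = 7.
Subsquare: lon ⌊1.7110/0.0833333⌋ = 20 → u; lat ⌊0.4686/0.0416667⌋ = 11 → l.

DN87ul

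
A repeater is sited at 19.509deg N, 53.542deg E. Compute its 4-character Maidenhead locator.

Shift to the Maidenhead origin (180°W, 90°S): lon 233.54, lat 109.51.
Field: lon ⌊233.54/20⌋ = 11 → L; lat ⌊109.51/10⌋ = 10 → K.
Square: lon ⌊13.54/2⌋ = 6; lat ⌊9.51/1⌋ = 9.

LK69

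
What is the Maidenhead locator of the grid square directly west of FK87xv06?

FK87wv96

Longitude extended square 0; −1 → -1, wraps to 9, carry into subsquare.
Longitude subsquare x = 23; −1 → 22 = w.
The latitude characters are unchanged.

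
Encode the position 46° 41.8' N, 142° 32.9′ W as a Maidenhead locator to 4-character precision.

BN86

Add 180° to longitude and 90° to latitude: 37.45, 136.70.
Field (20°×10°, letters A–R): 37.45/20 → 1 → B, 136.70/10 → 13 → N; chars BN.
Square (2°×1°, digits 0–9): 17.45/2 → 8, 6.70/1 → 6; chars 86.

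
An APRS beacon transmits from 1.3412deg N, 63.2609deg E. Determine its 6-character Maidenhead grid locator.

MJ11pi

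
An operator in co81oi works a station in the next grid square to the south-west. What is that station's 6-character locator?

CO81nh

Longitude subsquare o = 14; −1 → 13 = n.
Latitude subsquare i = 8; −1 → 7 = h.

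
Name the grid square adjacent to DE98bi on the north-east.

Longitude subsquare b = 1; +1 → 2 = c.
Latitude subsquare i = 8; +1 → 9 = j.

DE98cj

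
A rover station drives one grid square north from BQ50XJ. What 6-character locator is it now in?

BQ50xk

Latitude subsquare j = 9; +1 → 10 = k.
The longitude characters are unchanged.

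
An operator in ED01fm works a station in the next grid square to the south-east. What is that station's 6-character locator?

ED01gl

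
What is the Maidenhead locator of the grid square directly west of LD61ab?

Longitude subsquare a = 0; −1 → -1, wraps to 23 = x, carry into square.
Longitude square 6; −1 → 5.
The latitude characters are unchanged.

LD51xb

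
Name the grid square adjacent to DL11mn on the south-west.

Longitude subsquare m = 12; −1 → 11 = l.
Latitude subsquare n = 13; −1 → 12 = m.

DL11lm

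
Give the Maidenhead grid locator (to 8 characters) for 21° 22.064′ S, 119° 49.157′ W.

DG08cp11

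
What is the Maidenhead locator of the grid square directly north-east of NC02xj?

Longitude subsquare x = 23; +1 → 24, wraps to 0 = a, carry into square.
Longitude square 0; +1 → 1.
Latitude subsquare j = 9; +1 → 10 = k.

NC12ak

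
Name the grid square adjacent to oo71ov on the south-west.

OO71nu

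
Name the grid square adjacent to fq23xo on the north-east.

Longitude subsquare x = 23; +1 → 24, wraps to 0 = a, carry into square.
Longitude square 2; +1 → 3.
Latitude subsquare o = 14; +1 → 15 = p.

FQ33ap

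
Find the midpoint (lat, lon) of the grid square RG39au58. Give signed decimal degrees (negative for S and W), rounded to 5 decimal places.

Field R=17, G=6: +17·20° lon, +6·10° lat → SW at lon 160°, lat -30°.
Square 3, 9: +3·2° lon, +9·1° lat → SW at lon 166°, lat -21°.
Subsquare a=0, u=20: +0·0.0833333° lon, +20·0.0416667° lat → SW at lon 166°, lat -20.1667°.
Extended square 5, 8: +5·0.00833333° lon, +8·0.00416667° lat → SW at lon 166.042°, lat -20.1333°.
Cell spans 0.00833333° lon × 0.00416667° lat. Centre is SW corner plus half of each.
latitude -20.13125, longitude 166.04583.

-20.13125, 166.04583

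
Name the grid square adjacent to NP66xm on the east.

Longitude subsquare x = 23; +1 → 24, wraps to 0 = a, carry into square.
Longitude square 6; +1 → 7.
The latitude characters are unchanged.

NP76am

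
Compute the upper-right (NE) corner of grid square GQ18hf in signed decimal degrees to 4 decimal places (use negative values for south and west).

78.2500, -57.3333

Field G=6, Q=16: +6·20° lon, +16·10° lat → SW at lon -60°, lat 70°.
Square 1, 8: +1·2° lon, +8·1° lat → SW at lon -58°, lat 78°.
Subsquare h=7, f=5: +7·0.0833333° lon, +5·0.0416667° lat → SW at lon -57.4167°, lat 78.2083°.
Cell spans 0.0833333° lon × 0.0416667° lat. NE corner is SW corner plus one full cell.
latitude 78.2500, longitude -57.3333.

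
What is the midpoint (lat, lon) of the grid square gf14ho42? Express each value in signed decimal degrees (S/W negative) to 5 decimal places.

Field G=6, F=5: +6·20° lon, +5·10° lat → SW at lon -60°, lat -40°.
Square 1, 4: +1·2° lon, +4·1° lat → SW at lon -58°, lat -36°.
Subsquare h=7, o=14: +7·0.0833333° lon, +14·0.0416667° lat → SW at lon -57.4167°, lat -35.4167°.
Extended square 4, 2: +4·0.00833333° lon, +2·0.00416667° lat → SW at lon -57.3833°, lat -35.4083°.
Cell spans 0.00833333° lon × 0.00416667° lat. Centre is SW corner plus half of each.
latitude -35.40625, longitude -57.37917.

-35.40625, -57.37917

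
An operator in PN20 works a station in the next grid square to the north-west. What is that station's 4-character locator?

Longitude square 2; −1 → 1.
Latitude square 0; +1 → 1.

PN11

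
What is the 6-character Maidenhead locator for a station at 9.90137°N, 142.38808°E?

QJ19ev

Add 180° to longitude and 90° to latitude: 322.3881, 99.9014.
Field (20°×10°, letters A–R): lon ⌊322.3881/20⌋ = 16 → Q; lat ⌊99.9014/10⌋ = 9 → J.
Square (2°×1°, digits 0–9): lon ⌊2.3881/2⌋ = 1; lat ⌊9.9014/1⌋ = 9.
Subsquare (5′×2.5′, letters a–x): lon ⌊0.3881/0.0833333⌋ = 4 → e; lat ⌊0.9014/0.0416667⌋ = 21 → v.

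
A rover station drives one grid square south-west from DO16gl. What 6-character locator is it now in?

Longitude subsquare g = 6; −1 → 5 = f.
Latitude subsquare l = 11; −1 → 10 = k.

DO16fk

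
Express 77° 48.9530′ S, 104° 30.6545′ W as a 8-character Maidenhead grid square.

Offset from 180°W / 90°S: lon 75.48909°, lat 12.18412°.
Field: lon ⌊75.48909/20⌋ = 3 → D; lat ⌊12.18412/10⌋ = 1 → B.
Square: lon ⌊15.48909/2⌋ = 7; lat ⌊2.18412/1⌋ = 2.
Subsquare: lon ⌊1.48909/0.0833333⌋ = 17 → r; lat ⌊0.18412/0.0416667⌋ = 4 → e.
Extended square: lon ⌊0.07243/0.00833333⌋ = 8; lat ⌊0.01745/0.00416667⌋ = 4.

DB72re84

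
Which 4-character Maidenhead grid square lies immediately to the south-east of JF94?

KF03

Longitude square 9; +1 → 10, wraps to 0, carry into field.
Longitude field J = 9; +1 → 10 = K.
Latitude square 4; −1 → 3.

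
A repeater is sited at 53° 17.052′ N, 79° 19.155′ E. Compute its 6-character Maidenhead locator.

Shift to the Maidenhead origin (180°W, 90°S): lon 259.3193, lat 143.2842.
Field: lon ⌊259.3193/20⌋ = 12 → M; lat ⌊143.2842/10⌋ = 14 → O.
Square: lon ⌊19.3193/2⌋ = 9; lat ⌊3.2842/1⌋ = 3.
Subsquare: lon ⌊1.3193/0.0833333⌋ = 15 → p; lat ⌊0.2842/0.0416667⌋ = 6 → g.

MO93pg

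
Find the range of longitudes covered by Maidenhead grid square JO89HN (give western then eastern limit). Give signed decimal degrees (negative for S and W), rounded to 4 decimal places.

16.5833, 16.6667

Field J=9, O=14: +9·20° lon, +14·10° lat → SW at lon 0°, lat 50°.
Square 8, 9: +8·2° lon, +9·1° lat → SW at lon 16°, lat 59°.
Subsquare h=7, n=13: +7·0.0833333° lon, +13·0.0416667° lat → SW at lon 16.5833°, lat 59.5417°.
Cell spans 0.0833333° lon × 0.0416667° lat.
west 16.5833, east 16.6667.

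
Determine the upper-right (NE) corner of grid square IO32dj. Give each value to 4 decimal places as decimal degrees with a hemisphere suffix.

Field I=8, O=14: +8·20° lon, +14·10° lat → SW at lon -20°, lat 50°.
Square 3, 2: +3·2° lon, +2·1° lat → SW at lon -14°, lat 52°.
Subsquare d=3, j=9: +3·0.0833333° lon, +9·0.0416667° lat → SW at lon -13.75°, lat 52.375°.
Cell spans 0.0833333° lon × 0.0416667° lat. NE corner is SW corner plus one full cell.
latitude 52.4167° N, longitude 13.6667° W.

52.4167° N, 13.6667° W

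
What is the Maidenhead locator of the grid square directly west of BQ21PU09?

BQ21ou99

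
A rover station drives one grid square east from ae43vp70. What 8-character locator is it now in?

AE43vp80

Longitude extended square 7; +1 → 8.
The latitude characters are unchanged.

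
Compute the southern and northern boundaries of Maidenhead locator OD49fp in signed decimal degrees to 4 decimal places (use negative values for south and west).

Field O=14, D=3: +14·20° lon, +3·10° lat → SW at lon 100°, lat -60°.
Square 4, 9: +4·2° lon, +9·1° lat → SW at lon 108°, lat -51°.
Subsquare f=5, p=15: +5·0.0833333° lon, +15·0.0416667° lat → SW at lon 108.417°, lat -50.375°.
Cell spans 0.0833333° lon × 0.0416667° lat.
south -50.3750, north -50.3333.

-50.3750, -50.3333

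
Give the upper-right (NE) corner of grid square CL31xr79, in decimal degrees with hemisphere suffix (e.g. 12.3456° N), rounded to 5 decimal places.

21.75000° N, 132.01667° W

Field C=2, L=11: +2·20° lon, +11·10° lat → SW at lon -140°, lat 20°.
Square 3, 1: +3·2° lon, +1·1° lat → SW at lon -134°, lat 21°.
Subsquare x=23, r=17: +23·0.0833333° lon, +17·0.0416667° lat → SW at lon -132.083°, lat 21.7083°.
Extended square 7, 9: +7·0.00833333° lon, +9·0.00416667° lat → SW at lon -132.025°, lat 21.7458°.
Cell spans 0.00833333° lon × 0.00416667° lat. NE corner is SW corner plus one full cell.
latitude 21.75000° N, longitude 132.01667° W.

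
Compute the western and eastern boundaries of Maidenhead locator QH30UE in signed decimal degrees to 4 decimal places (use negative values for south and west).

Field Q=16, H=7: +16·20° lon, +7·10° lat → SW at lon 140°, lat -20°.
Square 3, 0: +3·2° lon, +0·1° lat → SW at lon 146°, lat -20°.
Subsquare u=20, e=4: +20·0.0833333° lon, +4·0.0416667° lat → SW at lon 147.667°, lat -19.8333°.
Cell spans 0.0833333° lon × 0.0416667° lat.
west 147.6667, east 147.7500.

147.6667, 147.7500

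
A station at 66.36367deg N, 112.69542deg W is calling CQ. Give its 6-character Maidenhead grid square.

Offset from 180°W / 90°S: lon 67.3046°, lat 156.3637°.
Field: 67.3046/20 → 3 → D, 156.3637/10 → 15 → P; chars DP.
Square: 7.3046/2 → 3, 6.3637/1 → 6; chars 36.
Subsquare: 1.3046/0.0833333 → 15 → p, 0.3637/0.0416667 → 8 → i; chars pi.

DP36pi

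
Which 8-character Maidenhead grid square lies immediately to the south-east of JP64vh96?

JP64wh05

Longitude extended square 9; +1 → 10, wraps to 0, carry into subsquare.
Longitude subsquare v = 21; +1 → 22 = w.
Latitude extended square 6; −1 → 5.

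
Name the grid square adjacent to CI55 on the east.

CI65

Longitude square 5; +1 → 6.
The latitude characters are unchanged.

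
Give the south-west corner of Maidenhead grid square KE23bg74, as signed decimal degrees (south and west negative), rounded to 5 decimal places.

-46.73333, 24.14167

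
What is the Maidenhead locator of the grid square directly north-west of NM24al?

Longitude subsquare a = 0; −1 → -1, wraps to 23 = x, carry into square.
Longitude square 2; −1 → 1.
Latitude subsquare l = 11; +1 → 12 = m.

NM14xm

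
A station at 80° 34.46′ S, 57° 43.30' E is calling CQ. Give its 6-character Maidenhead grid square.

LA89uk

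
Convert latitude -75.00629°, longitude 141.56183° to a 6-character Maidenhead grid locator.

Offset from 180°W / 90°S: lon 321.5618°, lat 14.9937°.
Field: lon ⌊321.5618/20⌋ = 16 → Q; lat ⌊14.9937/10⌋ = 1 → B.
Square: lon ⌊1.5618/2⌋ = 0; lat ⌊4.9937/1⌋ = 4.
Subsquare: lon ⌊1.5618/0.0833333⌋ = 18 → s; lat ⌊0.9937/0.0416667⌋ = 23 → x.

QB04sx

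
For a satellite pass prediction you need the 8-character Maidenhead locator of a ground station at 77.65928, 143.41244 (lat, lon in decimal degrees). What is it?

QQ17qp98

Shift to the Maidenhead origin (180°W, 90°S): lon 323.41244, lat 167.65928.
Field: lon ⌊323.41244/20⌋ = 16 → Q; lat ⌊167.65928/10⌋ = 16 → Q.
Square: lon ⌊3.41244/2⌋ = 1; lat ⌊7.65928/1⌋ = 7.
Subsquare: lon ⌊1.41244/0.0833333⌋ = 16 → q; lat ⌊0.65928/0.0416667⌋ = 15 → p.
Extended square: lon ⌊0.07911/0.00833333⌋ = 9; lat ⌊0.03428/0.00416667⌋ = 8.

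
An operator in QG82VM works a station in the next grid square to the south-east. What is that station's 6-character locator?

Longitude subsquare v = 21; +1 → 22 = w.
Latitude subsquare m = 12; −1 → 11 = l.

QG82wl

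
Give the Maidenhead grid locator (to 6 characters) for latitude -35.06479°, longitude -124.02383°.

CF74xw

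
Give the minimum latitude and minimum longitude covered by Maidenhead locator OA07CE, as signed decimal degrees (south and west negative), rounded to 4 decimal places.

Field O=14, A=0: +14·20° lon, +0·10° lat → SW at lon 100°, lat -90°.
Square 0, 7: +0·2° lon, +7·1° lat → SW at lon 100°, lat -83°.
Subsquare c=2, e=4: +2·0.0833333° lon, +4·0.0416667° lat → SW at lon 100.167°, lat -82.8333°.
latitude -82.8333, longitude 100.1667.

-82.8333, 100.1667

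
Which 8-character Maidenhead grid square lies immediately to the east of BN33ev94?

BN33fv04

Longitude extended square 9; +1 → 10, wraps to 0, carry into subsquare.
Longitude subsquare e = 4; +1 → 5 = f.
The latitude characters are unchanged.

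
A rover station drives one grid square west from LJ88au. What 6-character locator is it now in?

Longitude subsquare a = 0; −1 → -1, wraps to 23 = x, carry into square.
Longitude square 8; −1 → 7.
The latitude characters are unchanged.

LJ78xu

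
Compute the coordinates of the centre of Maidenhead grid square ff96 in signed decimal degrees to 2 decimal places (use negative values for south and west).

-33.50, -61.00

Field F=5, F=5: +5·20° lon, +5·10° lat → SW at lon -80°, lat -40°.
Square 9, 6: +9·2° lon, +6·1° lat → SW at lon -62°, lat -34°.
Cell spans 2° lon × 1° lat. Centre is SW corner plus half of each.
latitude -33.50, longitude -61.00.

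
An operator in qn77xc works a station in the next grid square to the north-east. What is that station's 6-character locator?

Longitude subsquare x = 23; +1 → 24, wraps to 0 = a, carry into square.
Longitude square 7; +1 → 8.
Latitude subsquare c = 2; +1 → 3 = d.

QN87ad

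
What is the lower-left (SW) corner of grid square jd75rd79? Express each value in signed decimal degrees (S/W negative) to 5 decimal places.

-54.83750, 15.47500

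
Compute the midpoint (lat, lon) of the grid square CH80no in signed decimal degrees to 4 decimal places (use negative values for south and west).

-19.3958, -122.8750

Field C=2, H=7: +2·20° lon, +7·10° lat → SW at lon -140°, lat -20°.
Square 8, 0: +8·2° lon, +0·1° lat → SW at lon -124°, lat -20°.
Subsquare n=13, o=14: +13·0.0833333° lon, +14·0.0416667° lat → SW at lon -122.917°, lat -19.4167°.
Cell spans 0.0833333° lon × 0.0416667° lat. Centre is SW corner plus half of each.
latitude -19.3958, longitude -122.8750.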